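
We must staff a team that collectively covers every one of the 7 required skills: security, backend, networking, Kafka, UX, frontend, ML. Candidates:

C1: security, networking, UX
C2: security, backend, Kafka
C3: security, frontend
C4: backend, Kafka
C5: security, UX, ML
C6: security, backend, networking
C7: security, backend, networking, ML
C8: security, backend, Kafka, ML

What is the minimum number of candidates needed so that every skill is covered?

3

C1, C3, C8 together cover {security, backend, networking, Kafka, UX, frontend, ML} — every skill.
No 2 of the 8 candidates cover everything (all 28 pairs fall short), so 3 is minimum.
Greedy (largest uncovered first) would take C7, C1, C2, C3 — 4 candidates — but 3 suffice.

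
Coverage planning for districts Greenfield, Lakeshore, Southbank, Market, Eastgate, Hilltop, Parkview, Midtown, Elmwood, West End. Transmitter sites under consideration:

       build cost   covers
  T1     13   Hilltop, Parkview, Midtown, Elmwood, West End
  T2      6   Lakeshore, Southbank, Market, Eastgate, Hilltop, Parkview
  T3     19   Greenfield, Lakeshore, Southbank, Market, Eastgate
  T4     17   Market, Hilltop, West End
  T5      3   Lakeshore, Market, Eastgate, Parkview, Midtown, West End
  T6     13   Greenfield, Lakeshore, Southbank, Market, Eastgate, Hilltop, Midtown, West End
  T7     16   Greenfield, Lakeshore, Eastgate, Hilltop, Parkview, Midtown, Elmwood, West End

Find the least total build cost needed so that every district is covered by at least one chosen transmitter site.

T2, T7 cover every district at build cost 6 + 16 = 22.
Any cover uses at least 2 transmitter sites; among all covering selections none totals below 22.
Greedy by coverage-per-build cost would pick T5, T2, T7 for 25 — worse than the optimum 22.

22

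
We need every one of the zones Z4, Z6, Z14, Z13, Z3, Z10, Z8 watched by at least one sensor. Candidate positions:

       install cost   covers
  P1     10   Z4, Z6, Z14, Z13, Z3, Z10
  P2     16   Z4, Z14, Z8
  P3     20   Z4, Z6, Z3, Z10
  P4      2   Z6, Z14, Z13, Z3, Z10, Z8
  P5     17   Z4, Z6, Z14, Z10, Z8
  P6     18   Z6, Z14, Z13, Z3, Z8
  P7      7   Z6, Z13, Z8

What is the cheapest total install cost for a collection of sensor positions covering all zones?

12

P1, P4 cover every zone at install cost 10 + 2 = 12.
Any cover uses at least 2 sensor positions; among all covering selections none totals below 12.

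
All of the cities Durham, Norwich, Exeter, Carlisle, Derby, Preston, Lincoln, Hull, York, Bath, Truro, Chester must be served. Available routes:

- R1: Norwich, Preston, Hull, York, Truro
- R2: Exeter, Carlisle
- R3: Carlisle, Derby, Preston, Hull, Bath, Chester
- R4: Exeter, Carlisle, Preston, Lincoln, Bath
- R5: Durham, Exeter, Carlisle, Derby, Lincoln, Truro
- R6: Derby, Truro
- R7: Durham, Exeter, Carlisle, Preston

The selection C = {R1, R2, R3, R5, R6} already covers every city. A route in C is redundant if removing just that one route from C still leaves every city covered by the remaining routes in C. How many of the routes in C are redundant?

Drop R1: Norwich, York uncovered — not redundant.
Drop R2: the rest still cover every city — redundant.
Drop R3: Bath, Chester uncovered — not redundant.
Drop R5: Durham, Lincoln uncovered — not redundant.
Drop R6: the rest still cover every city — redundant.
2 redundant: R2, R6.

2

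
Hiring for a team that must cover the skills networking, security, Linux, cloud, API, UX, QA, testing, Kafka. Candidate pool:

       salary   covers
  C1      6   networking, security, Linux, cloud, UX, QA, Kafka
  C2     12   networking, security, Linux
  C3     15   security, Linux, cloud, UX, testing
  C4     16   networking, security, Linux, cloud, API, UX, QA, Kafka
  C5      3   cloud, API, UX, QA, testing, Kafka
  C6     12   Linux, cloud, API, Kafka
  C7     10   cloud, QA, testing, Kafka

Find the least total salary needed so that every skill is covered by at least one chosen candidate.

C1, C5 cover every skill at salary 6 + 3 = 9.
Any cover uses at least 2 candidates; among all covering selections none totals below 9.

9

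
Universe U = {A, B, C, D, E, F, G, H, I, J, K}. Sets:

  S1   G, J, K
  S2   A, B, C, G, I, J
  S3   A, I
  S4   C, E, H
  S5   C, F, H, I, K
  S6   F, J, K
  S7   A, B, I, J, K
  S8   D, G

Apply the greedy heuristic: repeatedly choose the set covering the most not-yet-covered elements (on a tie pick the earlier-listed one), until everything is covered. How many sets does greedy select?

Pick 1: S2 covers 6 new elements (A, B, C, G, I, J).
Pick 2: S5 covers 3 new elements (F, H, K).
Pick 3: S4 covers 1 new elements (E).
Pick 4: S8 covers 1 new elements (D).
Greedy uses 4 sets.

4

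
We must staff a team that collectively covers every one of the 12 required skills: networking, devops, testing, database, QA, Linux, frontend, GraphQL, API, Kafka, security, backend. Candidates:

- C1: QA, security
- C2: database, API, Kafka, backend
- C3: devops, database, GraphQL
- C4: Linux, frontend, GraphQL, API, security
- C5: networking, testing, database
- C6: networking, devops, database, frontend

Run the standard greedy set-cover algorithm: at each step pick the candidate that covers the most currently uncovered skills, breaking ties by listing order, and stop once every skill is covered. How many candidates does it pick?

5

Pick 1: C4 covers 5 new skills (Linux, frontend, GraphQL, API, security).
Pick 2: C2 covers 3 new skills (database, Kafka, backend).
Pick 3: C5 covers 2 new skills (networking, testing).
Pick 4: C1 covers 1 new skills (QA).
Pick 5: C3 covers 1 new skills (devops).
Greedy uses 5 candidates.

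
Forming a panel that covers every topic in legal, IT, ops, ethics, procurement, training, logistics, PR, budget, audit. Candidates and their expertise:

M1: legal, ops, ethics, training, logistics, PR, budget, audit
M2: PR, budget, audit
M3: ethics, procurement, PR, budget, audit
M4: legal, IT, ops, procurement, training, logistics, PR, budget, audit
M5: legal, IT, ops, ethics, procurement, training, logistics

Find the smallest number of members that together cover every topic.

M1, M4 together cover {legal, IT, ops, ethics, procurement, training, logistics, PR, budget, audit} — every topic.
No single member contains all 10 topics, so 2 is optimal.

2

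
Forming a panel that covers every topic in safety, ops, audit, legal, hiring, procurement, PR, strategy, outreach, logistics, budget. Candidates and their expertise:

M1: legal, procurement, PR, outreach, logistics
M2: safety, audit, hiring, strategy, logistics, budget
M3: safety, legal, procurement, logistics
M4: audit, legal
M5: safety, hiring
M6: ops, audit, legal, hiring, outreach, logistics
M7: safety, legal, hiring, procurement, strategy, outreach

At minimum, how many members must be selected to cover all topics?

M1, M2, M6 together cover {safety, ops, audit, legal, hiring, procurement, PR, strategy, outreach, logistics, budget} — every topic.
No 2 of the 7 members cover everything (all 21 pairs fall short), so 3 is minimum.

3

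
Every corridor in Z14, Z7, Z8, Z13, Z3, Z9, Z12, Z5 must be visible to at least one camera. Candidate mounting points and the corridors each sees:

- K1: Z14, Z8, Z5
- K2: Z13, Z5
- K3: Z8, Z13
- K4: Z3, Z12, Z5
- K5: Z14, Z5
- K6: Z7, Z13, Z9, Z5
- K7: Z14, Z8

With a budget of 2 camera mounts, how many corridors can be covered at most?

6

Choosing K1, K6 covers {Z14, Z7, Z8, Z13, Z9, Z5} — 6 corridors.
No choice of 2 camera mounts does better; here Z3, Z12 are left uncovered.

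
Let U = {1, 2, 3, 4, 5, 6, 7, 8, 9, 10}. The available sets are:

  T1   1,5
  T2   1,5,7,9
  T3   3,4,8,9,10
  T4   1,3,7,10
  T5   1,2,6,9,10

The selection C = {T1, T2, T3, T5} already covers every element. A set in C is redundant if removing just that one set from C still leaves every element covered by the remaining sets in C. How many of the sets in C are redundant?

Drop T1: the rest still cover every element — redundant.
Drop T2: 7 uncovered — not redundant.
Drop T3: 3, 4, 8 uncovered — not redundant.
Drop T5: 2, 6 uncovered — not redundant.
1 redundant: T1.

1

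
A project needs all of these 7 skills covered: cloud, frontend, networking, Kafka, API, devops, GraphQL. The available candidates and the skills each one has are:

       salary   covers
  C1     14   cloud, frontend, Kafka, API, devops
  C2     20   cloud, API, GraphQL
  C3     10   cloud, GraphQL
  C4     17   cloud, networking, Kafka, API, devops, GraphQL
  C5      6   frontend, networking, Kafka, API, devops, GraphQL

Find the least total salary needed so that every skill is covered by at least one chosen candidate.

16

C3, C5 cover every skill at salary 10 + 6 = 16.
Any cover uses at least 2 candidates; among all covering selections none totals below 16.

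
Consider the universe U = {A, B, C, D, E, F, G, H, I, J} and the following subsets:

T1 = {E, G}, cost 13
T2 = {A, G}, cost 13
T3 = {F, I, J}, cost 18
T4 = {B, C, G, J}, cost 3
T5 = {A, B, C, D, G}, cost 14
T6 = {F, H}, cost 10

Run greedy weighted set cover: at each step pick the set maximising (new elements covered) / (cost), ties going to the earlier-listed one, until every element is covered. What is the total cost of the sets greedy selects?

Pick 1: T4 adds 4 new (B, C, G, J) at cost 3 (ratio 4/3).
Pick 2: T6 adds 2 new (F, H) at cost 10 (ratio 2/10).
Pick 3: T5 adds 2 new (A, D) at cost 14 (ratio 2/14).
Pick 4: T1 adds 1 new (E) at cost 13 (ratio 1/13).
Pick 5: T3 adds 1 new (I) at cost 18 (ratio 1/18).
Greedy total cost: 3 + 10 + 14 + 13 + 18 = 58. (The true optimum is 55, so greedy overshoots here.)

58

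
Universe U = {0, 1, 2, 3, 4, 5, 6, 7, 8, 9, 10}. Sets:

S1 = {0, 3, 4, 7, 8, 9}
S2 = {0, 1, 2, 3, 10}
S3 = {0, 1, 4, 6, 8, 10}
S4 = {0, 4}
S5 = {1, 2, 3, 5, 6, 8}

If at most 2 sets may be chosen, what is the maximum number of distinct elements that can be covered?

Choosing S1, S5 covers {0, 1, 2, 3, 4, 5, 6, 7, 8, 9} — 10 elements.
No choice of 2 sets does better; here 10 is left uncovered.

10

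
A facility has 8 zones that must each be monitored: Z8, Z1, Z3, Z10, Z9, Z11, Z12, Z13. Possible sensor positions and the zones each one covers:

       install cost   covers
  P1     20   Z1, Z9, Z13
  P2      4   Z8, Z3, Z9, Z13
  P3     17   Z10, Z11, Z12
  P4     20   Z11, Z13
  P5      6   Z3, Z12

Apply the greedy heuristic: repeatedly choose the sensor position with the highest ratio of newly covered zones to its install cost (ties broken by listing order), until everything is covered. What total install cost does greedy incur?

Pick 1: P2 adds 4 new (Z8, Z3, Z9, Z13) at install cost 4 (ratio 4/4).
Pick 2: P3 adds 3 new (Z10, Z11, Z12) at install cost 17 (ratio 3/17).
Pick 3: P1 adds 1 new (Z1) at install cost 20 (ratio 1/20).
Greedy total install cost: 4 + 17 + 20 = 41.

41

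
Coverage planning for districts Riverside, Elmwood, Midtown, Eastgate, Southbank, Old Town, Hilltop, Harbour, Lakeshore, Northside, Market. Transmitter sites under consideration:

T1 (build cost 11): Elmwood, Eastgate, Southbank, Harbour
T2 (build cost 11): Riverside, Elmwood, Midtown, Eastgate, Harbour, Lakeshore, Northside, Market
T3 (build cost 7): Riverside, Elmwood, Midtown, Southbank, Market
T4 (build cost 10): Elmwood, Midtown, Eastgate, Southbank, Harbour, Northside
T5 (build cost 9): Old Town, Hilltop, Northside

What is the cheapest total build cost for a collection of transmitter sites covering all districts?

T2, T3, T5 cover every district at build cost 11 + 7 + 9 = 27.
Any cover uses at least 3 transmitter sites; among all covering selections none totals below 27.

27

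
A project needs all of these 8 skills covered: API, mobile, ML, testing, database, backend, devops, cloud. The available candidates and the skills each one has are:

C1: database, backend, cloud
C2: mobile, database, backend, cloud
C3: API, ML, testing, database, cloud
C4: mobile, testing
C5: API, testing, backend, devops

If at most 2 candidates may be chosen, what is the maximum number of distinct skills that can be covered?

Choosing C2, C3 covers {API, mobile, ML, testing, database, backend, cloud} — 7 skills.
No choice of 2 candidates does better; here devops is left uncovered.

7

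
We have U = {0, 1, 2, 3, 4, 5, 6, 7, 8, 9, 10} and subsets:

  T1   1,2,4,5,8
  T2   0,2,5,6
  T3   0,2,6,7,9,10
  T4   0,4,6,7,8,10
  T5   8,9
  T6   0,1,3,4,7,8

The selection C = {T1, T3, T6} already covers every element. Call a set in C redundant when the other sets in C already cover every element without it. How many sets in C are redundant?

0

Drop T1: 5 uncovered — not redundant.
Drop T3: 6, 9, 10 uncovered — not redundant.
Drop T6: 3 uncovered — not redundant.
None of the sets in C is redundant.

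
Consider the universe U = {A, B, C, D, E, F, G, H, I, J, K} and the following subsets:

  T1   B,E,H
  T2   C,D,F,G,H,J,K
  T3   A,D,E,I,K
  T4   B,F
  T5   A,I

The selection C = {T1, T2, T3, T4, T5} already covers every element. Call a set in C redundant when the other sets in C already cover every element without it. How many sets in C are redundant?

Drop T1: the rest still cover every element — redundant.
Drop T2: C, G, J uncovered — not redundant.
Drop T3: the rest still cover every element — redundant.
Drop T4: the rest still cover every element — redundant.
Drop T5: the rest still cover every element — redundant.
4 redundant: T1, T3, T4, T5.

4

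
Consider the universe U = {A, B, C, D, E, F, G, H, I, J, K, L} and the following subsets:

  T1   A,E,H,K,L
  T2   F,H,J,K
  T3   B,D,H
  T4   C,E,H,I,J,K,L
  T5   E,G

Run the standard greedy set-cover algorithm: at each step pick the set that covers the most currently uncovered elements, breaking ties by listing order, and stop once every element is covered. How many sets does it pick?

Pick 1: T4 covers 7 new elements (C, E, H, I, J, K, L).
Pick 2: T3 covers 2 new elements (B, D).
Pick 3: T1 covers 1 new elements (A).
Pick 4: T2 covers 1 new elements (F).
Pick 5: T5 covers 1 new elements (G).
Greedy uses 5 sets.

5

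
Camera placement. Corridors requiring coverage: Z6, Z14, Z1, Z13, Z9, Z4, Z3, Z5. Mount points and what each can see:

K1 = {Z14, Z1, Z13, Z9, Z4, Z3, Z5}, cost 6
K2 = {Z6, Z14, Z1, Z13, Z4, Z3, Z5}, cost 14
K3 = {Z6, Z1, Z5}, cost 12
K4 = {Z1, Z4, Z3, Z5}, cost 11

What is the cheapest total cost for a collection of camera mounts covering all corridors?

18

K1, K3 cover every corridor at cost 6 + 12 = 18.
Any cover uses at least 2 camera mounts; among all covering selections none totals below 18.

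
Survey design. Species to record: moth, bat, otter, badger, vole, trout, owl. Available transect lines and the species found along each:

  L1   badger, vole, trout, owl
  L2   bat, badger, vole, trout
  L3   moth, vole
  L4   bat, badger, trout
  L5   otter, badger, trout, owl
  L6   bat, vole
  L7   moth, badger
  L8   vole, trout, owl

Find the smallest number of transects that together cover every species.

3

L2, L3, L5 together cover {moth, bat, otter, badger, vole, trout, owl} — every species.
No 2 of the 8 transects cover everything (all 28 pairs fall short), so 3 is minimum.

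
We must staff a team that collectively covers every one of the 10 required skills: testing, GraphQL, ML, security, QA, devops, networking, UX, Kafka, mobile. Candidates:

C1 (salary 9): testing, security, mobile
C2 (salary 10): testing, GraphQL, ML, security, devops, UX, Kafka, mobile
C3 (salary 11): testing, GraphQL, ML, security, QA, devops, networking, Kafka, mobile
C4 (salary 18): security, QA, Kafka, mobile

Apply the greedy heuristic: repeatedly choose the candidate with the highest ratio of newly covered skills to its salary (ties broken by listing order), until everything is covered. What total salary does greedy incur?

Pick 1: C3 adds 9 new (testing, GraphQL, ML, security, QA, devops, networking, Kafka, mobile) at salary 11 (ratio 9/11).
Pick 2: C2 adds 1 new (UX) at salary 10 (ratio 1/10).
Greedy total salary: 11 + 10 = 21.

21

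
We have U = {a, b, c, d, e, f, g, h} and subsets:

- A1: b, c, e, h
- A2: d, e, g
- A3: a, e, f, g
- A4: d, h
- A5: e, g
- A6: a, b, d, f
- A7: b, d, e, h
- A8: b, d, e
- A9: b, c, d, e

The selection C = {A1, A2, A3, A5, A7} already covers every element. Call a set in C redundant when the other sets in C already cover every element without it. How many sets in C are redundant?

Drop A1: c uncovered — not redundant.
Drop A2: the rest still cover every element — redundant.
Drop A3: a, f uncovered — not redundant.
Drop A5: the rest still cover every element — redundant.
Drop A7: the rest still cover every element — redundant.
3 redundant: A2, A5, A7.

3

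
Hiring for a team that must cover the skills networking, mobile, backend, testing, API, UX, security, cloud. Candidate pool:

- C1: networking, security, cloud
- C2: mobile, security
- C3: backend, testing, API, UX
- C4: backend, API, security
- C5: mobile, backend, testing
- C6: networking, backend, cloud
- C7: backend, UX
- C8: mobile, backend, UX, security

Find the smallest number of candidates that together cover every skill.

3

C1, C2, C3 together cover {networking, mobile, backend, testing, API, UX, security, cloud} — every skill.
No 2 of the 8 candidates cover everything (all 28 pairs fall short), so 3 is minimum.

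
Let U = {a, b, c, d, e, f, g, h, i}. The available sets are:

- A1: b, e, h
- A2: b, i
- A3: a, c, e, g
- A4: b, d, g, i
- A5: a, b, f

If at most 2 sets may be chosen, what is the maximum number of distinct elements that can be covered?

7

Choosing A3, A4 covers {a, b, c, d, e, g, i} — 7 elements.
No choice of 2 sets does better; here f, h are left uncovered.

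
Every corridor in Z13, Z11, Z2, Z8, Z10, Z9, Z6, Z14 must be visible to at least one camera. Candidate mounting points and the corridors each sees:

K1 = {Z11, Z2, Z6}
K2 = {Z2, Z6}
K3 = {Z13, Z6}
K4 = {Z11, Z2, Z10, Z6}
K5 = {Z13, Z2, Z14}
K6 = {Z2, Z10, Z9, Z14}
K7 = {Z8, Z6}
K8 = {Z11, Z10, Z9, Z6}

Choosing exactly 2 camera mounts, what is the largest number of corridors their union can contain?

Choosing K5, K8 covers {Z13, Z11, Z2, Z10, Z9, Z6, Z14} — 7 corridors.
No choice of 2 camera mounts does better; here Z8 is left uncovered.

7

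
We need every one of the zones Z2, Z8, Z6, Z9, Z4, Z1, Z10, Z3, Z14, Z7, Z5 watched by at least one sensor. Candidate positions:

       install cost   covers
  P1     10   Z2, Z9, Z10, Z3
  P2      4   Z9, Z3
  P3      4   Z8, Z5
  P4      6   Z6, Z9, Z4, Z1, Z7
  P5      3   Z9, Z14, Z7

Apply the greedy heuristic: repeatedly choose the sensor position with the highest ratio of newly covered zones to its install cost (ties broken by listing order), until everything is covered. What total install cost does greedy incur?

23

Pick 1: P5 adds 3 new (Z9, Z14, Z7) at install cost 3 (ratio 3/3).
Pick 2: P3 adds 2 new (Z8, Z5) at install cost 4 (ratio 2/4).
Pick 3: P4 adds 3 new (Z6, Z4, Z1) at install cost 6 (ratio 3/6).
Pick 4: P1 adds 3 new (Z2, Z10, Z3) at install cost 10 (ratio 3/10).
Greedy total install cost: 3 + 4 + 6 + 10 = 23.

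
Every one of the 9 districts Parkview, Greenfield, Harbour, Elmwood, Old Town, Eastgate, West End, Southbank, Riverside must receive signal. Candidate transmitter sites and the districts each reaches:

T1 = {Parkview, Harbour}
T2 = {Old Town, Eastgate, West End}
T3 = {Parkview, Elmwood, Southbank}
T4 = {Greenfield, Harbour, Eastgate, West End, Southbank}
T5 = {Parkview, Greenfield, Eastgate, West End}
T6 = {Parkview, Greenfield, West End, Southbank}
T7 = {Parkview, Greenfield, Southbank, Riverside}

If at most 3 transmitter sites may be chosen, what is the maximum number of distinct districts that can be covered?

Choosing T1, T2, T7 covers {Parkview, Greenfield, Harbour, Old Town, Eastgate, West End, Southbank, Riverside} — 8 districts.
No choice of 3 transmitter sites does better; here Elmwood is left uncovered.

8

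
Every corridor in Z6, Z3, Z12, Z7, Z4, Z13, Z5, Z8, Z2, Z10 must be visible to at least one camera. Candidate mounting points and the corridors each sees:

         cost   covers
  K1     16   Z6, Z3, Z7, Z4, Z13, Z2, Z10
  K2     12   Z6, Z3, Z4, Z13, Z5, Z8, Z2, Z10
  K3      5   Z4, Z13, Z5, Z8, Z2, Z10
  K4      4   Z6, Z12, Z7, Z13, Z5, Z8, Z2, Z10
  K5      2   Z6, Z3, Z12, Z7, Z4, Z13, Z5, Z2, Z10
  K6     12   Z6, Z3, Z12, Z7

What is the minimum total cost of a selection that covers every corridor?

K4, K5 cover every corridor at cost 4 + 2 = 6.
Any cover uses at least 2 camera mounts; among all covering selections none totals below 6.

6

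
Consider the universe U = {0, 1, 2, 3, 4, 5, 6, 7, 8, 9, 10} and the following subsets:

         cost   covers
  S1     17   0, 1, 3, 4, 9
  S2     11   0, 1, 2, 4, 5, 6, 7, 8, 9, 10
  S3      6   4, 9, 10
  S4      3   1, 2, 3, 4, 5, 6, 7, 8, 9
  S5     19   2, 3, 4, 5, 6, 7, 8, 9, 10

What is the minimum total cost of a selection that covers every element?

S2, S4 cover every element at cost 11 + 3 = 14.
Any cover uses at least 2 sets; among all covering selections none totals below 14.

14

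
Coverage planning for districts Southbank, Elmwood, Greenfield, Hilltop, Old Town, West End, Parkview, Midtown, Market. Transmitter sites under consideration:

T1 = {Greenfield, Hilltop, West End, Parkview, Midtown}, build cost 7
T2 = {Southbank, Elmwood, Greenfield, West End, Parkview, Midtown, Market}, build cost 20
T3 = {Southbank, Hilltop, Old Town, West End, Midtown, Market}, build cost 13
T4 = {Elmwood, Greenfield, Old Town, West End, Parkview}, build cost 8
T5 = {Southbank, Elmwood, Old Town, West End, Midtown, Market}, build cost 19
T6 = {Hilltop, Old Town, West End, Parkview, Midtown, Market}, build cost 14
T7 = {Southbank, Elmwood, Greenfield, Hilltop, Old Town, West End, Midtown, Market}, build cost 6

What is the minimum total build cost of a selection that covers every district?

T1, T7 cover every district at build cost 7 + 6 = 13.
Any cover uses at least 2 transmitter sites; among all covering selections none totals below 13.

13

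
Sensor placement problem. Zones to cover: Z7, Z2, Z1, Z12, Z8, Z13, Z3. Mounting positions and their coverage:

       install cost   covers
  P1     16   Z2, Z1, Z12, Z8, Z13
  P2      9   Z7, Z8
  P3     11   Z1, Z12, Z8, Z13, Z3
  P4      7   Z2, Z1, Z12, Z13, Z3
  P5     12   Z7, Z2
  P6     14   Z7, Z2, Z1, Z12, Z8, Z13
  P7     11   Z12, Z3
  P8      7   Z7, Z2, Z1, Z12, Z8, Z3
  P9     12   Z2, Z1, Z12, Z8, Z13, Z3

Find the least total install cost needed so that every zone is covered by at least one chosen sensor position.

14

P4, P8 cover every zone at install cost 7 + 7 = 14.
Any cover uses at least 2 sensor positions; among all covering selections none totals below 14.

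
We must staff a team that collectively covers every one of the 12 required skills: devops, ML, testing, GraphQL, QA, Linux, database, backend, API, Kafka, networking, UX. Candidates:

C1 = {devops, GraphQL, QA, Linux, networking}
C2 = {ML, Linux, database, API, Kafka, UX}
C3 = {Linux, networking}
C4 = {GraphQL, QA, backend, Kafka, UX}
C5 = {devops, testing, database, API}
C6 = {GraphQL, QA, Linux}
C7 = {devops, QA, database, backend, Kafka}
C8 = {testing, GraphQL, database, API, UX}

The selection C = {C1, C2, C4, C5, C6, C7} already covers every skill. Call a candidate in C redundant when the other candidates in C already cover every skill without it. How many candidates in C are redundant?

3

Drop C1: networking uncovered — not redundant.
Drop C2: ML uncovered — not redundant.
Drop C4: the rest still cover every skill — redundant.
Drop C5: testing uncovered — not redundant.
Drop C6: the rest still cover every skill — redundant.
Drop C7: the rest still cover every skill — redundant.
3 redundant: C4, C6, C7.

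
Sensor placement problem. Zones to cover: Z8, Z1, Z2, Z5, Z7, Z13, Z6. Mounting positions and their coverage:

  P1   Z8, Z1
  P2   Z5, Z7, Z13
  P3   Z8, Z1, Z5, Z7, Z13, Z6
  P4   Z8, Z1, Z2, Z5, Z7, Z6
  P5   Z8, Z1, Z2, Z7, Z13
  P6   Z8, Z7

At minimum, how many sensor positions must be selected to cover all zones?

P2, P4 together cover {Z8, Z1, Z2, Z5, Z7, Z13, Z6} — every zone.
No single sensor position contains all 7 zones, so 2 is optimal.

2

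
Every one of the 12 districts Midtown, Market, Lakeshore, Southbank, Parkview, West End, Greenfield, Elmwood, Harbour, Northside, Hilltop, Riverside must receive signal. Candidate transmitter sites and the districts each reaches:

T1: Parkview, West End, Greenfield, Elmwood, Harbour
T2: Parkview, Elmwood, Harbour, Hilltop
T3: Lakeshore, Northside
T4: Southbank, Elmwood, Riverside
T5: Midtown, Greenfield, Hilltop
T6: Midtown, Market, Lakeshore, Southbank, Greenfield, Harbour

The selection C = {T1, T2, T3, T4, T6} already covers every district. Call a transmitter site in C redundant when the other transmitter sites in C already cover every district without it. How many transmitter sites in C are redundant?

0

Drop T1: West End uncovered — not redundant.
Drop T2: Hilltop uncovered — not redundant.
Drop T3: Northside uncovered — not redundant.
Drop T4: Riverside uncovered — not redundant.
Drop T6: Midtown, Market uncovered — not redundant.
None of the transmitter sites in C is redundant.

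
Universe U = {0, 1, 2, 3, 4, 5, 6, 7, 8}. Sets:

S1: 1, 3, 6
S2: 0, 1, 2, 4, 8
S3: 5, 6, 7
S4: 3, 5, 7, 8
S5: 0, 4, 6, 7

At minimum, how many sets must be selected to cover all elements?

S1, S2, S3 together cover {0, 1, 2, 3, 4, 5, 6, 7, 8} — every element.
No 2 of the 5 sets cover everything (all 10 pairs fall short), so 3 is minimum.

3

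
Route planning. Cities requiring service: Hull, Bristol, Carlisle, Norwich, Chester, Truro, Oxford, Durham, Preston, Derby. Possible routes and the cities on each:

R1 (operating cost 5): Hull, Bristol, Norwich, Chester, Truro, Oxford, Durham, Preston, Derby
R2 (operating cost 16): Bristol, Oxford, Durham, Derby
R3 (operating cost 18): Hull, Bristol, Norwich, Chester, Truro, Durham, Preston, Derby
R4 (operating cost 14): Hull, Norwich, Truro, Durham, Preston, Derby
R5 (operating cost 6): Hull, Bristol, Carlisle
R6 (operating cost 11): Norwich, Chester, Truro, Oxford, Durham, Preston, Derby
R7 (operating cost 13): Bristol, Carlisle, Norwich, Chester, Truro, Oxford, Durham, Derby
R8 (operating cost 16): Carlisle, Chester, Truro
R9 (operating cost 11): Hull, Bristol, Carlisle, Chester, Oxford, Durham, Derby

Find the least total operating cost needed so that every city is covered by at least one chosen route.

R1, R5 cover every city at operating cost 5 + 6 = 11.
Any cover uses at least 2 routes; among all covering selections none totals below 11.

11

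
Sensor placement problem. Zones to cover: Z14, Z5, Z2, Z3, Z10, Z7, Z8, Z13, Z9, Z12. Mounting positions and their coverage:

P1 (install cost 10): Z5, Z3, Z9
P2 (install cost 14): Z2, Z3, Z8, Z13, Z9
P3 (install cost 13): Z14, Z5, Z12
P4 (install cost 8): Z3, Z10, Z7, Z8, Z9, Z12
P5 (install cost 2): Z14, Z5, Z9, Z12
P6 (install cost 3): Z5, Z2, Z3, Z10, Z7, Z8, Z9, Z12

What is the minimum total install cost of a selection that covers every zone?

19

P2, P5, P6 cover every zone at install cost 14 + 2 + 3 = 19.
Any cover uses at least 3 sensor positions; among all covering selections none totals below 19.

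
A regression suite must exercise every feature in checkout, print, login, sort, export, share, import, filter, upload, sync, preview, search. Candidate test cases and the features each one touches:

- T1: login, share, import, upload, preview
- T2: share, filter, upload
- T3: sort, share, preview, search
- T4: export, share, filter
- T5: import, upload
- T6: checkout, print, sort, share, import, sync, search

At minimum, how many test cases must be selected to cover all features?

T1, T4, T6 together cover {checkout, print, login, sort, export, share, import, filter, upload, sync, preview, search} — every feature.
No 2 of the 6 test cases cover everything (all 15 pairs fall short), so 3 is minimum.

3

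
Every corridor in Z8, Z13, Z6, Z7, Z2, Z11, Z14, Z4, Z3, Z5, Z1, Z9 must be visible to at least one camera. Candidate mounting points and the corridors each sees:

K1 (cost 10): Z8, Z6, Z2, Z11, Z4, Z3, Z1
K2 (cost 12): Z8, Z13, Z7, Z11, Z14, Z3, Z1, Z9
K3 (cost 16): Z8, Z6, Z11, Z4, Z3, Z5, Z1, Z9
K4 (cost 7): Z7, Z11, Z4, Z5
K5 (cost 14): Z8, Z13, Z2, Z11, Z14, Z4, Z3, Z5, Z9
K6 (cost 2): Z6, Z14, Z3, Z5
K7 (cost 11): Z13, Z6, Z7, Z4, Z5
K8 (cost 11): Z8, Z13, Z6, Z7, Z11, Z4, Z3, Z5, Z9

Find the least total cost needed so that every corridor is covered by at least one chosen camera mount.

23

K1, K6, K8 cover every corridor at cost 10 + 2 + 11 = 23.
Any cover uses at least 3 camera mounts; among all covering selections none totals below 23.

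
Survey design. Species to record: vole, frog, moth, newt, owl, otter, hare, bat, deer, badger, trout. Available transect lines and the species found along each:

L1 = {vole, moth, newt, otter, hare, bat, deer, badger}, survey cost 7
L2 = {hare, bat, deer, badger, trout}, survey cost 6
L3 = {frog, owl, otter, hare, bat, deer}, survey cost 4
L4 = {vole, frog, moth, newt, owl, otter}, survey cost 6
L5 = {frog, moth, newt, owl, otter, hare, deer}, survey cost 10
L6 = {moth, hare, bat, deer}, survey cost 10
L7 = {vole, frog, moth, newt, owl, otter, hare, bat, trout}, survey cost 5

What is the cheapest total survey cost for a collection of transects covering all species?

11

L2, L7 cover every species at survey cost 6 + 5 = 11.
Any cover uses at least 2 transects; among all covering selections none totals below 11.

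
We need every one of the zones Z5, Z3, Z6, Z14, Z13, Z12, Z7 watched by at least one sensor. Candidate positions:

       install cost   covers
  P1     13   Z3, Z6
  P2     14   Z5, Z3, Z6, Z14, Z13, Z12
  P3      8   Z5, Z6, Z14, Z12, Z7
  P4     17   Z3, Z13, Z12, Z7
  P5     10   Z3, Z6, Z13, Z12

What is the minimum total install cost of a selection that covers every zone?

18

P3, P5 cover every zone at install cost 8 + 10 = 18.
Any cover uses at least 2 sensor positions; among all covering selections none totals below 18.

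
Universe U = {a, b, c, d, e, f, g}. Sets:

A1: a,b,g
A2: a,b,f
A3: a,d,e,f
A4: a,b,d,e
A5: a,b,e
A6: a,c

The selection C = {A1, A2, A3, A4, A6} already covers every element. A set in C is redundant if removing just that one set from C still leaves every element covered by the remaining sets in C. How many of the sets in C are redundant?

Drop A1: g uncovered — not redundant.
Drop A2: the rest still cover every element — redundant.
Drop A3: the rest still cover every element — redundant.
Drop A4: the rest still cover every element — redundant.
Drop A6: c uncovered — not redundant.
3 redundant: A2, A3, A4.

3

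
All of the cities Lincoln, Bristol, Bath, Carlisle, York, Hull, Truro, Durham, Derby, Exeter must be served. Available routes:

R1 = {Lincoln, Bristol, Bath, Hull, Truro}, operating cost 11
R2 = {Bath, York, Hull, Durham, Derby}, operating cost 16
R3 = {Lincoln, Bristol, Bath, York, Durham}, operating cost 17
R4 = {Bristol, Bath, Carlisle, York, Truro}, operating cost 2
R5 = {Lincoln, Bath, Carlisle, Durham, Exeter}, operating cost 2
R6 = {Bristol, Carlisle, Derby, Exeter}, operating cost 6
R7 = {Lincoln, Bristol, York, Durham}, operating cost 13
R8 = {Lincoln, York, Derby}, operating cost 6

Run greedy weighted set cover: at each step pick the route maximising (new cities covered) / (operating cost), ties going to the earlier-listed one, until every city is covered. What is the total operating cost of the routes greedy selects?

Pick 1: R4 adds 5 new (Bristol, Bath, Carlisle, York, Truro) at operating cost 2 (ratio 5/2).
Pick 2: R5 adds 3 new (Lincoln, Durham, Exeter) at operating cost 2 (ratio 3/2).
Pick 3: R6 adds 1 new (Derby) at operating cost 6 (ratio 1/6).
Pick 4: R1 adds 1 new (Hull) at operating cost 11 (ratio 1/11).
Greedy total operating cost: 2 + 2 + 6 + 11 = 21. (The true optimum is 19, so greedy overshoots here.)

21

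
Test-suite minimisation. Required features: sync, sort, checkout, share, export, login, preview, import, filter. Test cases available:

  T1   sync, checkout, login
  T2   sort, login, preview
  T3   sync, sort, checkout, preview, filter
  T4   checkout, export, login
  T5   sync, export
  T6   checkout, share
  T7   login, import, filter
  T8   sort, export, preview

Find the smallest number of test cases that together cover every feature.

4

T1, T6, T7, T8 together cover {sync, sort, checkout, share, export, login, preview, import, filter} — every feature.
No 3 of the 8 test cases cover everything (all 56 triples fall short), so 4 is minimum.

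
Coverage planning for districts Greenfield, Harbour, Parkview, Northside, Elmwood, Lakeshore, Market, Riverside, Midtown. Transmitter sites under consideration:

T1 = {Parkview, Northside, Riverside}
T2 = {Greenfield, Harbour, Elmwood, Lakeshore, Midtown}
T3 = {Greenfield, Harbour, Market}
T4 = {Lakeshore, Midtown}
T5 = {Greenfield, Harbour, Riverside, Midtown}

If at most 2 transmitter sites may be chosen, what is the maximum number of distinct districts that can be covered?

8

Choosing T1, T2 covers {Greenfield, Harbour, Parkview, Northside, Elmwood, Lakeshore, Riverside, Midtown} — 8 districts.
No choice of 2 transmitter sites does better; here Market is left uncovered.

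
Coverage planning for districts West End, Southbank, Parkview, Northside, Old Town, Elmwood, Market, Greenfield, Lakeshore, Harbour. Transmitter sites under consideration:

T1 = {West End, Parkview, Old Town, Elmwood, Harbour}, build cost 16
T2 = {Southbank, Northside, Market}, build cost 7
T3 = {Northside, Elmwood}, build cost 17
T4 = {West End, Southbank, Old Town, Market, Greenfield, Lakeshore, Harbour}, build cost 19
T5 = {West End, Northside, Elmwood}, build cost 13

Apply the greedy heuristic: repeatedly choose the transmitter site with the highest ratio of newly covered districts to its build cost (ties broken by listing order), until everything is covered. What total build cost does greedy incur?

42

Pick 1: T2 adds 3 new (Southbank, Northside, Market) at build cost 7 (ratio 3/7).
Pick 2: T1 adds 5 new (West End, Parkview, Old Town, Elmwood, Harbour) at build cost 16 (ratio 5/16).
Pick 3: T4 adds 2 new (Greenfield, Lakeshore) at build cost 19 (ratio 2/19).
Greedy total build cost: 7 + 16 + 19 = 42.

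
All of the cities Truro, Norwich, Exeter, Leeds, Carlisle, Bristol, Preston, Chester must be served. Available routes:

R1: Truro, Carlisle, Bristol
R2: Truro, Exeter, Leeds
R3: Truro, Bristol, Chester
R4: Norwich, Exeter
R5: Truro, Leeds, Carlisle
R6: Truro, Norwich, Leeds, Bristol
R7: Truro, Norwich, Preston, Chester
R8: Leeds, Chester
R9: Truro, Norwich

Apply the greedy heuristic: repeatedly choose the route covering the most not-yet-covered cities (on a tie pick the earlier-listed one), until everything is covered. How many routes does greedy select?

Pick 1: R6 covers 4 new cities (Truro, Norwich, Leeds, Bristol).
Pick 2: R7 covers 2 new cities (Preston, Chester).
Pick 3: R1 covers 1 new cities (Carlisle).
Pick 4: R2 covers 1 new cities (Exeter).
Greedy uses 4 routes. (The true minimum is 3.)

4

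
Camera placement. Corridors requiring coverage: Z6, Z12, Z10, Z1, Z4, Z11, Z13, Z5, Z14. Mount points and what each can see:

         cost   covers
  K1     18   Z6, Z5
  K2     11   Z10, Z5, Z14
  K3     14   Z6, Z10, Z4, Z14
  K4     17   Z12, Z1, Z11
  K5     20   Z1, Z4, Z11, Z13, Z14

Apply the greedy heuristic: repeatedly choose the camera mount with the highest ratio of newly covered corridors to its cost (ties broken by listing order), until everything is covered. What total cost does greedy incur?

62

Pick 1: K3 adds 4 new (Z6, Z10, Z4, Z14) at cost 14 (ratio 4/14).
Pick 2: K4 adds 3 new (Z12, Z1, Z11) at cost 17 (ratio 3/17).
Pick 3: K2 adds 1 new (Z5) at cost 11 (ratio 1/11).
Pick 4: K5 adds 1 new (Z13) at cost 20 (ratio 1/20).
Greedy total cost: 14 + 17 + 11 + 20 = 62.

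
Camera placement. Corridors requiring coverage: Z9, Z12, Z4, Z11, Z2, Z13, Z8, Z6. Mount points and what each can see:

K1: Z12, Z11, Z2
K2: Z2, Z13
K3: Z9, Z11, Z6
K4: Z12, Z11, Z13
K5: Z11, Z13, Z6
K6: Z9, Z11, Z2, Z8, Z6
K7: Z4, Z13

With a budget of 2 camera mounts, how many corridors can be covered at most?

Choosing K4, K6 covers {Z9, Z12, Z11, Z2, Z13, Z8, Z6} — 7 corridors.
No choice of 2 camera mounts does better; here Z4 is left uncovered.

7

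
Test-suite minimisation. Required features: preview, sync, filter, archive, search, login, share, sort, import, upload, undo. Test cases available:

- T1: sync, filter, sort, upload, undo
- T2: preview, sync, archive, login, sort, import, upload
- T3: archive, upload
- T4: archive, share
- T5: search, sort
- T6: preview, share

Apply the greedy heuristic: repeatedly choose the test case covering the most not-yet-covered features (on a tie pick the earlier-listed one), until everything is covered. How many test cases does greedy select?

4

Pick 1: T2 covers 7 new features (preview, sync, archive, login, sort, import, upload).
Pick 2: T1 covers 2 new features (filter, undo).
Pick 3: T4 covers 1 new features (share).
Pick 4: T5 covers 1 new features (search).
Greedy uses 4 test cases.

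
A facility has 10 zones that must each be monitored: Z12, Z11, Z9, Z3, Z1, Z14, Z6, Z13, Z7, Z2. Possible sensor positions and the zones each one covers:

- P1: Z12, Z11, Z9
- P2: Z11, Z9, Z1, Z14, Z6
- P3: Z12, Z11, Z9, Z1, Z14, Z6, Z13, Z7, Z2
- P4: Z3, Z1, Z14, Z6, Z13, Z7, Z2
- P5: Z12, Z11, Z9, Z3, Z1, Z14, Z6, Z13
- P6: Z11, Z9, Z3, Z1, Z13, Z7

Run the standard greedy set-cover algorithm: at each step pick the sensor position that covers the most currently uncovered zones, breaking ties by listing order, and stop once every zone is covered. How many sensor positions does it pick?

2

Pick 1: P3 covers 9 new zones (Z12, Z11, Z9, Z1, Z14, Z6, Z13, Z7, Z2).
Pick 2: P4 covers 1 new zones (Z3).
Greedy uses 2 sensor positions.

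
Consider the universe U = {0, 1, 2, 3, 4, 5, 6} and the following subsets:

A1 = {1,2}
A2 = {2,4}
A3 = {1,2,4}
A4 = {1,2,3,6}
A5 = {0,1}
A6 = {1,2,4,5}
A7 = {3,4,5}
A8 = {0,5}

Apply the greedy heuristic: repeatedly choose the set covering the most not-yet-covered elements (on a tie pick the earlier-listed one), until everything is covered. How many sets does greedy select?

3

Pick 1: A4 covers 4 new elements (1, 2, 3, 6).
Pick 2: A6 covers 2 new elements (4, 5).
Pick 3: A5 covers 1 new elements (0).
Greedy uses 3 sets.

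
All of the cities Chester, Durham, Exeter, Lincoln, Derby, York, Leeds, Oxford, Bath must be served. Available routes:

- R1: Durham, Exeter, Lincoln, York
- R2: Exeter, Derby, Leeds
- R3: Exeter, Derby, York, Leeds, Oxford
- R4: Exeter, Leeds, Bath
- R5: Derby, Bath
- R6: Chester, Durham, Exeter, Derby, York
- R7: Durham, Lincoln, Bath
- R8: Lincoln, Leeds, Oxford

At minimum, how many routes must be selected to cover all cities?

R3, R6, R7 together cover {Chester, Durham, Exeter, Lincoln, Derby, York, Leeds, Oxford, Bath} — every city.
No 2 of the 8 routes cover everything (all 28 pairs fall short), so 3 is minimum.

3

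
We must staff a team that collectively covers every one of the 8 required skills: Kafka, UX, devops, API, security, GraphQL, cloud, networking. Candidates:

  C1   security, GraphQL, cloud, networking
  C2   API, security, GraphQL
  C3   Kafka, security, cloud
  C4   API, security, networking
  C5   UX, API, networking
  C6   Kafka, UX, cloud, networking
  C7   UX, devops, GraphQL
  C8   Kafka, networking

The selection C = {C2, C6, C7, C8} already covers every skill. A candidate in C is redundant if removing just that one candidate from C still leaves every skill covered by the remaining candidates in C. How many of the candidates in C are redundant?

Drop C2: API, security uncovered — not redundant.
Drop C6: cloud uncovered — not redundant.
Drop C7: devops uncovered — not redundant.
Drop C8: the rest still cover every skill — redundant.
1 redundant: C8.

1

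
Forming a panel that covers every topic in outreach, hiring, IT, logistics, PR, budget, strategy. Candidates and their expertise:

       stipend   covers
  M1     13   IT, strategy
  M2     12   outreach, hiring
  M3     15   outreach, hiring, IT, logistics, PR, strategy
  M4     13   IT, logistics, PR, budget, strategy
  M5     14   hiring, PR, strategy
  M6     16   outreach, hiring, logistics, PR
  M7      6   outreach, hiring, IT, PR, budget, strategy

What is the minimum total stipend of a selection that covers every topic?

19

M4, M7 cover every topic at stipend 13 + 6 = 19.
Any cover uses at least 2 members; among all covering selections none totals below 19.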